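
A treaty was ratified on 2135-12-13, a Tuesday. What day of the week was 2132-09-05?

Friday

Count forward from the earlier date (September 5, 2132) to the later (December 13, 2135):
Day-of-year of September 5, 2132: 249.
Day-of-year of December 13, 2135: 347.
2132 has 366 days, so 366 − 249 = 117 days remain in 2132.
Full years: 2133: 365; 2134: 365. Sum = 730.
Total: 117 + 730 + 347 = 1194 days.
1194 mod 7 = 4, so 4 days before Tuesday is Friday.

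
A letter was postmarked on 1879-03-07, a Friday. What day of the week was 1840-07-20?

Count forward from the earlier date (July 20, 1840) to the later (March 7, 1879):
Day-of-year of July 20, 1840: 202.
Day-of-year of March 7, 1879: 66.
1840 has 366 days, so 366 − 202 = 164 days remain in 1840.
Full years 1841–1878: 29 common + 9 leap = 29×365 + 9×366 = 13879 days.
Total: 164 + 13879 + 66 = 14109 days.
14109 mod 7 = 4, so 4 days before Friday is Monday.

Monday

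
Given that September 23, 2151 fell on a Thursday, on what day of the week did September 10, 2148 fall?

Tuesday

Count forward from the earlier date (September 10, 2148) to the later (September 23, 2151):
September 10, 2148 → September 10, 2149: 365 days.
September 10, 2149 → September 10, 2150: 365 days.
September 10, 2150 → September 10, 2151: 365 days.
Within September 2151: 23 − 10 = 13 days.
Total: 1108 days.
1108 mod 7 = 2, so 2 days before Thursday is Tuesday.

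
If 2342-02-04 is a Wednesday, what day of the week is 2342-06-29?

Monday

February 2342: 28 − 4 = 24 days remain (2342 is not a leap year, so February has 28 days).
Then March (31), April (30), May (31): 31 + 30 + 31 = 92 days.
June 1–29, 2342: 29 days.
Total: 24 + 92 + 29 = 145 days.
145 mod 7 = 5, so 5 days after Wednesday is Monday.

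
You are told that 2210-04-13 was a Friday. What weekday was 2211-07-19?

Friday

April 13, 2210 → April 13, 2211: 365 days.
April 2211: 30 − 13 = 17 days remain.
Then May (31), June (30): 31 + 30 = 61 days.
July 1–19, 2211: 19 days.
Residual: 97 days.
Total: 462 days.
462 is a multiple of 7, so 2211-07-19 falls on the same weekday: Friday.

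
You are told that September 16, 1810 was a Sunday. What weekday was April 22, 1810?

Sunday

Count forward from the earlier date (April 22, 1810) to the later (September 16, 1810):
April 1810: 30 − 22 = 8 days remain.
Then May (31), June (30), July (31), August (31): 31 + 30 + 31 + 31 = 123 days.
September 1–16, 1810: 16 days.
Total: 8 + 123 + 16 = 147 days.
147 is a multiple of 7, so April 22, 1810 falls on the same weekday: Sunday.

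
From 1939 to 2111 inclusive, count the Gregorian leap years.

42

Years divisible by 4: 1940, 1944, …, 2108 — 43 in all.
Of these, 2100 is divisible by 100 but not 400, so not leap.
2000 is divisible by 400, so still leap.
Leap years: 43 − 1 = 42.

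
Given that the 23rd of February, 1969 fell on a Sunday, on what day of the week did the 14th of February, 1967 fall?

Tuesday

Count forward from the earlier date (February 14, 1967) to the later (February 23, 1969):
February 1967: 28 − 14 = 14 days remain (1967 is not a leap year, so February has 28 days).
Then 23 full months totalling 703 days.
February 1–23, 1969: 23 days (1969 is not a leap year).
Total: 14 + 703 + 23 = 740 days.
740 mod 7 = 5, so 5 days before Sunday is Tuesday.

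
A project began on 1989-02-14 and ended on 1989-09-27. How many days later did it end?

February 1989: 28 − 14 = 14 days remain (1989 is not a leap year, so February has 28 days).
Then March (31), April (30), May (31), June (30), July (31), August (31): 31 + 30 + 31 + 30 + 31 + 31 = 184 days.
September 1–27, 1989: 27 days.
Total: 14 + 184 + 27 = 225 days.

225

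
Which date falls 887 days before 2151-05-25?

2148-12-19

Count 887 days before May 25, 2151:
December 19, 2148 → December 19, 2149: 365 days.
December 19, 2149 → December 19, 2150: 365 days.
December 2150: 31 − 19 = 12 days remain.
Then January (31), February 2151 (28), March (31), April (30): 31 + 28 + 31 + 30 = 120 days.
May 1–25, 2151: 25 days.
Residual: 157 days.
Total: 887 days.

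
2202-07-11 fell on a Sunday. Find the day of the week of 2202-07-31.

Within July 2202: 31 − 11 = 20 days.
20 mod 7 = 6, so 6 days after Sunday is Saturday.

Saturday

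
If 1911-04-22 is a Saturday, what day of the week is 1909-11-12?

Friday

Count forward from the earlier date (November 12, 1909) to the later (April 22, 1911):
Day-of-year of November 12, 1909: 316.
Day-of-year of April 22, 1911: 112.
1909 has 365 days, so 365 − 316 = 49 days remain in 1909.
Full years: 1910: 365. Sum = 365.
Total: 49 + 365 + 112 = 526 days.
526 mod 7 = 1, so 1 day before Saturday is Friday.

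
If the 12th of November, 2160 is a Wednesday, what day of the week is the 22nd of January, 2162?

Friday

November 12, 2160 → November 12, 2161: 365 days.
November 2161: 30 − 12 = 18 days remain.
Then December (31): 31 days.
January 1–22, 2162: 22 days.
Residual: 71 days.
Total: 436 days.
436 mod 7 = 2, so 2 days after Wednesday is Friday.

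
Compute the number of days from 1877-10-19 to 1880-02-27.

Day-of-year of October 19, 1877: 292.
Day-of-year of February 27, 1880: 58.
1877 has 365 days, so 365 − 292 = 73 days remain in 1877.
Full years: 1878: 365; 1879: 365. Sum = 730.
Total: 73 + 730 + 58 = 861 days.

861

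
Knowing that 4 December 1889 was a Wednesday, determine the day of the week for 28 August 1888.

Tuesday

Count forward from the earlier date (August 28, 1888) to the later (December 4, 1889):
August 28, 1888 → August 28, 1889: 365 days.
August 1889: 31 − 28 = 3 days remain.
Then September (30), October (31), November (30): 30 + 31 + 30 = 91 days.
December 1–4, 1889: 4 days.
Residual: 98 days.
Total: 463 days.
463 mod 7 = 1, so 1 day before Wednesday is Tuesday.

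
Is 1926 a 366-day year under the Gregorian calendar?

1926 is not a leap year.

No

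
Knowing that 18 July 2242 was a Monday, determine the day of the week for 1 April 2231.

Count forward from the earlier date (April 1, 2231) to the later (July 18, 2242):
From April 1, 2231 to April 1, 2242: 11 years, of which 3 contain a Feb 29 — 8×365 + 3×366 = 4018 days.
April 2242: 30 − 1 = 29 days remain.
Then May (31), June (30): 31 + 30 = 61 days.
July 1–18, 2242: 18 days.
Residual: 108 days.
Total: 4126 days.
4126 mod 7 = 3, so 3 days before Monday is Friday.

Friday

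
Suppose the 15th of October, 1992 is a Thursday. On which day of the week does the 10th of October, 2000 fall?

Day-of-year of October 15, 1992: 289.
Day-of-year of October 10, 2000: 284.
1992 has 366 days, so 366 − 289 = 77 days remain in 1992.
Full years 1993–1999: 6 common + 1 leap = 6×365 + 1×366 = 2556 days.
Total: 77 + 2556 + 284 = 2917 days.
2917 mod 7 = 5, so 5 days after Thursday is Tuesday.

Tuesday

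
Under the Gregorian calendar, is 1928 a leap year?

Yes

1928 is a leap year.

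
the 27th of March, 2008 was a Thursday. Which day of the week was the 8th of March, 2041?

From March 27, 2008 to March 27, 2040: 32 years, of which 8 contain a Feb 29 — 24×365 + 8×366 = 11688 days.
March 2040: 31 − 27 = 4 days remain.
Then 11 full months totalling 334 days.
March 1–8, 2041: 8 days.
Residual: 346 days.
Total: 12034 days.
12034 mod 7 = 1, so 1 day after Thursday is Friday.

Friday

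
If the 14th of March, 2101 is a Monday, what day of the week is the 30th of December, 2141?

From March 14, 2101 to March 14, 2141: 40 years, of which 10 contain a Feb 29 — 30×365 + 10×366 = 14610 days.
March 2141: 31 − 14 = 17 days remain.
Then April (30), May (31), June (30), July (31), August (31), September (30), October (31), November (30): 30 + 31 + 30 + 31 + 31 + 30 + 31 + 30 = 244 days.
December 1–30, 2141: 30 days.
Residual: 291 days.
Total: 14901 days.
14901 mod 7 = 5, so 5 days after Monday is Saturday.

Saturday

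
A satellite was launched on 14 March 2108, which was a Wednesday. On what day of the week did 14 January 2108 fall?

Saturday

Count forward from the earlier date (January 14, 2108) to the later (March 14, 2108):
January 2108: 31 − 14 = 17 days remain.
Then February 2108 (29): 29 days.
March 1–14, 2108: 14 days.
Total: 17 + 29 + 14 = 60 days.
60 mod 7 = 4, so 4 days before Wednesday is Saturday.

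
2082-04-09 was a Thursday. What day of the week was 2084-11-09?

Day-of-year of April 9, 2082: 99.
Day-of-year of November 9, 2084: 314.
2082 has 365 days, so 365 − 99 = 266 days remain in 2082.
Full years: 2083: 365. Sum = 365.
Total: 266 + 365 + 314 = 945 days.
945 is a multiple of 7, so 2084-11-09 falls on the same weekday: Thursday.

Thursday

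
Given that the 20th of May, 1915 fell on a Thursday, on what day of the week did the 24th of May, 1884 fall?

Count forward from the earlier date (May 24, 1884) to the later (May 20, 1915):
Day-of-year of May 24, 1884: 145.
Day-of-year of May 20, 1915: 140.
1884 has 366 days, so 366 − 145 = 221 days remain in 1884.
Full years 1885–1914: 24 common + 6 leap = 24×365 + 6×366 = 10956 days.
Total: 221 + 10956 + 140 = 11317 days.
11317 mod 7 = 5, so 5 days before Thursday is Saturday.

Saturday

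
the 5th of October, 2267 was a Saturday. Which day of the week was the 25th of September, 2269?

October 5, 2267 → October 5, 2268: 366 days (2268 is a leap year).
October 2268: 31 − 5 = 26 days remain.
Then 10 full months totalling 304 days.
September 1–25, 2269: 25 days.
Residual: 355 days.
Total: 721 days.
721 is a multiple of 7, so the 25th of September, 2269 falls on the same weekday: Saturday.

Saturday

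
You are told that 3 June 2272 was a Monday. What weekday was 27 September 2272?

June 2272: 30 − 3 = 27 days remain.
Then July (31), August (31): 31 + 31 = 62 days.
September 1–27, 2272: 27 days.
Total: 27 + 62 + 27 = 116 days.
116 mod 7 = 4, so 4 days after Monday is Friday.

Friday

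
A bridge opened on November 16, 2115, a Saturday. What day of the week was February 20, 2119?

Monday

November 16, 2115 → November 16, 2116: 366 days (2116 is a leap year).
November 16, 2116 → November 16, 2117: 365 days.
November 16, 2117 → November 16, 2118: 365 days.
November 2118: 30 − 16 = 14 days remain.
Then December (31), January (31): 31 + 31 = 62 days.
February 1–20, 2119: 20 days (2119 is not a leap year).
Residual: 96 days.
Total: 1192 days.
1192 mod 7 = 2, so 2 days after Saturday is Monday.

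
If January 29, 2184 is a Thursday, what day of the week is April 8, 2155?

Tuesday

Count forward from the earlier date (April 8, 2155) to the later (January 29, 2184):
Day-of-year of April 8, 2155: 98.
Day-of-year of January 29, 2184: 29.
2155 has 365 days, so 365 − 98 = 267 days remain in 2155.
Full years 2156–2183: 21 common + 7 leap = 21×365 + 7×366 = 10227 days.
Total: 267 + 10227 + 29 = 10523 days.
10523 mod 7 = 2, so 2 days before Thursday is Tuesday.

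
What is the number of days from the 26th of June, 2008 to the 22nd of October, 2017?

From June 26, 2008 to June 26, 2017: 9 years, of which 2 contain a Feb 29 — 7×365 + 2×366 = 3287 days.
June 2017: 30 − 26 = 4 days remain.
Then July (31), August (31), September (30): 31 + 31 + 30 = 92 days.
October 1–22, 2017: 22 days.
Residual: 118 days.
Total: 3405 days.

3405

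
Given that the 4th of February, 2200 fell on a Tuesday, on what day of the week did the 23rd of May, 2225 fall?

Day-of-year of February 4, 2200: 35.
Day-of-year of May 23, 2225: 143.
2200 has 365 days, so 365 − 35 = 330 days remain in 2200.
Full years 2201–2224: 18 common + 6 leap = 18×365 + 6×366 = 8766 days.
Total: 330 + 8766 + 143 = 9239 days.
9239 mod 7 = 6, so 6 days after Tuesday is Monday.

Monday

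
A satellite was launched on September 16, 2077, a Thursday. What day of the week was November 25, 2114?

Sunday

From September 16, 2077 to September 16, 2114: 37 years, of which 8 contain a Feb 29 — 29×365 + 8×366 = 13513 days.
(2100 is not a leap year (divisible by 100 but not 400).)
September 2114: 30 − 16 = 14 days remain.
Then October (31): 31 days.
November 1–25, 2114: 25 days.
Residual: 70 days.
Total: 13583 days.
13583 mod 7 = 3, so 3 days after Thursday is Sunday.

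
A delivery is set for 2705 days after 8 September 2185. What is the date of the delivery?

3 February 2193

Count 2705 days after September 8, 2185:
Day-of-year of September 8, 2185: 251.
Day-of-year of February 3, 2193: 34.
2185 has 365 days, so 365 − 251 = 114 days remain in 2185.
Full years 2186–2192: 5 common + 2 leap = 5×365 + 2×366 = 2557 days.
Total: 114 + 2557 + 34 = 2705 days.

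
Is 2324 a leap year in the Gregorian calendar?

Yes

2324 is a leap year.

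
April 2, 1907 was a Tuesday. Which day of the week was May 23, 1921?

Monday

Day-of-year of April 2, 1907: 92.
Day-of-year of May 23, 1921: 143.
1907 has 365 days, so 365 − 92 = 273 days remain in 1907.
Full years 1908–1920: 9 common + 4 leap = 9×365 + 4×366 = 4749 days.
Total: 273 + 4749 + 143 = 5165 days.
5165 mod 7 = 6, so 6 days after Tuesday is Monday.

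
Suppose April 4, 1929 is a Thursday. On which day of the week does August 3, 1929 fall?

April 1929: 30 − 4 = 26 days remain.
Then May (31), June (30), July (31): 31 + 30 + 31 = 92 days.
August 1–3, 1929: 3 days.
Total: 26 + 92 + 3 = 121 days.
121 mod 7 = 2, so 2 days after Thursday is Saturday.

Saturday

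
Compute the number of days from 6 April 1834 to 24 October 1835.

April 6, 1834 → April 6, 1835: 365 days.
April 1835: 30 − 6 = 24 days remain.
Then May (31), June (30), July (31), August (31), September (30): 31 + 30 + 31 + 31 + 30 = 153 days.
October 1–24, 1835: 24 days.
Residual: 201 days.
Total: 566 days.

566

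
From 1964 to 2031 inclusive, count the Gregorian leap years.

Years divisible by 4: 1964, 1968, …, 2028 — 17 in all.
2000 is divisible by 400, so still leap.
No century exceptions apply. Count: 17.

17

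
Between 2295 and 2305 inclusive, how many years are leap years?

Years divisible by 4 in [2295, 2305]: 2296, 2300, 2304.
Of these, 2300 is divisible by 100 but not 400, so not leap.
Leap years: 3 − 1 = 2.

2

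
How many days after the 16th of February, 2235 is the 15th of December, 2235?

February 2235: 28 − 16 = 12 days remain (2235 is not a leap year, so February has 28 days).
Then 9 full months totalling 275 days.
December 1–15, 2235: 15 days.
Total: 12 + 275 + 15 = 302 days.

302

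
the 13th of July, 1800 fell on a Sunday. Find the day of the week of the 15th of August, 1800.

July 1800: 31 − 13 = 18 days remain.
August 1–15, 1800: 15 days.
Total: 18 + 15 = 33 days.
33 mod 7 = 5, so 5 days after Sunday is Friday.

Friday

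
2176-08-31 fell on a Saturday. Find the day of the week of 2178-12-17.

Thursday

Day-of-year of August 31, 2176: 244.
Day-of-year of December 17, 2178: 351.
2176 has 366 days, so 366 − 244 = 122 days remain in 2176.
Full years: 2177: 365. Sum = 365.
Total: 122 + 365 + 351 = 838 days.
838 mod 7 = 5, so 5 days after Saturday is Thursday.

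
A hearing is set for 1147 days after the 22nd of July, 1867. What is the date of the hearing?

the 11th of September, 1870

Count 1147 days after July 22, 1867:
July 22, 1867 → July 22, 1868: 366 days (1868 is a leap year).
July 22, 1868 → July 22, 1869: 365 days.
July 22, 1869 → July 22, 1870: 365 days.
July 1870: 31 − 22 = 9 days remain.
Then August (31): 31 days.
September 1–11, 1870: 11 days.
Residual: 51 days.
Total: 1147 days.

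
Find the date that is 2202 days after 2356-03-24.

2362-04-04

Count 2202 days after March 24, 2356:
Day-of-year of March 24, 2356: 84.
Day-of-year of April 4, 2362: 94.
2356 has 366 days, so 366 − 84 = 282 days remain in 2356.
Full years: 2357: 365; 2358: 365; 2359: 365; 2360: 366; 2361: 365. Sum = 1826.
Total: 282 + 1826 + 94 = 2202 days.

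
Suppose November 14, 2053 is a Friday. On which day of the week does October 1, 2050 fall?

Saturday

Count forward from the earlier date (October 1, 2050) to the later (November 14, 2053):
October 1, 2050 → October 1, 2051: 365 days.
October 1, 2051 → October 1, 2052: 366 days (2052 is a leap year).
October 1, 2052 → October 1, 2053: 365 days.
October 2053: 31 − 1 = 30 days remain.
November 1–14, 2053: 14 days.
Residual: 44 days.
Total: 1140 days.
1140 mod 7 = 6, so 6 days before Friday is Saturday.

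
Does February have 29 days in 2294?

2294 is not a leap year.

No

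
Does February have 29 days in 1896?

Yes

1896 is a leap year.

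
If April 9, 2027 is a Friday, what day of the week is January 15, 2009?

Thursday

Count forward from the earlier date (January 15, 2009) to the later (April 9, 2027):
Day-of-year of January 15, 2009: 15.
Day-of-year of April 9, 2027: 99.
2009 has 365 days, so 365 − 15 = 350 days remain in 2009.
Full years 2010–2026: 13 common + 4 leap = 13×365 + 4×366 = 6209 days.
Total: 350 + 6209 + 99 = 6658 days.
6658 mod 7 = 1, so 1 day before Friday is Thursday.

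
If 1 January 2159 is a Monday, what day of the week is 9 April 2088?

Count forward from the earlier date (April 9, 2088) to the later (January 1, 2159):
Day-of-year of April 9, 2088: 100.
Day-of-year of January 1, 2159: 1.
2088 has 366 days, so 366 − 100 = 266 days remain in 2088.
Full years 2089–2158: 54 common + 16 leap = 54×365 + 16×366 = 25566 days.
Total: 266 + 25566 + 1 = 25833 days.
25833 mod 7 = 3, so 3 days before Monday is Friday.

Friday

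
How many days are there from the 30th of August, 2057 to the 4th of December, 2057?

August 2057: 31 − 30 = 1 day remains.
Then September (30), October (31), November (30): 30 + 31 + 30 = 91 days.
December 1–4, 2057: 4 days.
Total: 1 + 91 + 4 = 96 days.

96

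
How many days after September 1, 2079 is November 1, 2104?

9192

From September 1, 2079 to September 1, 2104: 25 years, of which 6 contain a Feb 29 — 19×365 + 6×366 = 9131 days.
(2100 is not a leap year (divisible by 100 but not 400).)
September 2104: 30 − 1 = 29 days remain.
Then October (31): 31 days.
November 1, 2104: 1 day.
Residual: 61 days.
Total: 9192 days.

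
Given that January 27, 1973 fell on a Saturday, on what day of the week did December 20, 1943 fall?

Count forward from the earlier date (December 20, 1943) to the later (January 27, 1973):
Day-of-year of December 20, 1943: 354.
Day-of-year of January 27, 1973: 27.
1943 has 365 days, so 365 − 354 = 11 days remain in 1943.
Full years 1944–1972: 21 common + 8 leap = 21×365 + 8×366 = 10593 days.
Total: 11 + 10593 + 27 = 10631 days.
10631 mod 7 = 5, so 5 days before Saturday is Monday.

Monday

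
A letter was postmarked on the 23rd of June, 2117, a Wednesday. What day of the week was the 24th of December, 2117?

June 2117: 30 − 23 = 7 days remain.
Then July (31), August (31), September (30), October (31), November (30): 31 + 31 + 30 + 31 + 30 = 153 days.
December 1–24, 2117: 24 days.
Total: 7 + 153 + 24 = 184 days.
184 mod 7 = 2, so 2 days after Wednesday is Friday.

Friday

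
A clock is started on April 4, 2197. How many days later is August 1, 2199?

Day-of-year of April 4, 2197: 94.
Day-of-year of August 1, 2199: 213.
2197 has 365 days, so 365 − 94 = 271 days remain in 2197.
Full years: 2198: 365. Sum = 365.
Total: 271 + 365 + 213 = 849 days.

849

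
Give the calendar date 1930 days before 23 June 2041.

11 March 2036

Count 1930 days before June 23, 2041:
Day-of-year of March 11, 2036: 71.
Day-of-year of June 23, 2041: 174.
2036 has 366 days, so 366 − 71 = 295 days remain in 2036.
Full years: 2037: 365; 2038: 365; 2039: 365; 2040: 366. Sum = 1461.
Total: 295 + 1461 + 174 = 1930 days.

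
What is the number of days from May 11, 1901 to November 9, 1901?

May 1901: 31 − 11 = 20 days remain.
Then June (30), July (31), August (31), September (30), October (31): 30 + 31 + 31 + 30 + 31 = 153 days.
November 1–9, 1901: 9 days.
Total: 20 + 153 + 9 = 182 days.

182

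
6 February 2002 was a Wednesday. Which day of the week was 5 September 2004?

February 6, 2002 → February 6, 2003: 365 days.
February 6, 2003 → February 6, 2004: 365 days.
February 2004: 29 − 6 = 23 days remain (2004 is a leap year, so February has 29 days).
Then March (31), April (30), May (31), June (30), July (31), August (31): 31 + 30 + 31 + 30 + 31 + 31 = 184 days.
September 1–5, 2004: 5 days.
Residual: 212 days.
Total: 942 days.
942 mod 7 = 4, so 4 days after Wednesday is Sunday.

Sunday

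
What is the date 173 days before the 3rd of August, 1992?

the 12th of February, 1992

Count 173 days before August 3, 1992:
February 1992: 29 − 12 = 17 days remain (1992 is a leap year, so February has 29 days).
Then March (31), April (30), May (31), June (30), July (31): 31 + 30 + 31 + 30 + 31 = 153 days.
August 1–3, 1992: 3 days.
Total: 17 + 153 + 3 = 173 days.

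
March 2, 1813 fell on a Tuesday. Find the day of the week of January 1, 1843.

From March 2, 1813 to March 2, 1842: 29 years, of which 7 contain a Feb 29 — 22×365 + 7×366 = 10592 days.
March 1842: 31 − 2 = 29 days remain.
Then 9 full months totalling 275 days.
January 1, 1843: 1 day.
Residual: 305 days.
Total: 10897 days.
10897 mod 7 = 5, so 5 days after Tuesday is Sunday.

Sunday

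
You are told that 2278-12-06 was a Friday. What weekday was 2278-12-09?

Monday

Within December 2278: 9 − 6 = 3 days.
3 mod 7 = 3, so 3 days after Friday is Monday.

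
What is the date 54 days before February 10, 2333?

December 18, 2332

Count 54 days before February 10, 2333:
December 2332: 31 − 18 = 13 days remain.
Then January (31): 31 days.
February 1–10, 2333: 10 days (2333 is not a leap year).
Residual: 54 days.
Total: 54 days.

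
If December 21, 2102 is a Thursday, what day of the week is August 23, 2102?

Count forward from the earlier date (August 23, 2102) to the later (December 21, 2102):
August 2102: 31 − 23 = 8 days remain.
Then September (30), October (31), November (30): 30 + 31 + 30 = 91 days.
December 1–21, 2102: 21 days.
Total: 8 + 91 + 21 = 120 days.
120 mod 7 = 1, so 1 day before Thursday is Wednesday.

Wednesday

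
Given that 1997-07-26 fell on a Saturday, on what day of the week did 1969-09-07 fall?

Sunday

Count forward from the earlier date (September 7, 1969) to the later (July 26, 1997):
From September 7, 1969 to September 7, 1996: 27 years, of which 7 contain a Feb 29 — 20×365 + 7×366 = 9862 days.
September 1996: 30 − 7 = 23 days remain.
Then 9 full months totalling 273 days.
July 1–26, 1997: 26 days.
Residual: 322 days.
Total: 10184 days.
10184 mod 7 = 6, so 6 days before Saturday is Sunday.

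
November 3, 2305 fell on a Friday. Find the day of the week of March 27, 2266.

Count forward from the earlier date (March 27, 2266) to the later (November 3, 2305):
Day-of-year of March 27, 2266: 86.
Day-of-year of November 3, 2305: 307.
2266 has 365 days, so 365 − 86 = 279 days remain in 2266.
Full years 2267–2304: 29 common + 9 leap = 29×365 + 9×366 = 13879 days.
Total: 279 + 13879 + 307 = 14465 days.
14465 mod 7 = 3, so 3 days before Friday is Tuesday.

Tuesday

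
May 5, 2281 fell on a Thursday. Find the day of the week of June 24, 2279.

Count forward from the earlier date (June 24, 2279) to the later (May 5, 2281):
June 24, 2279 → June 24, 2280: 366 days (2280 is a leap year).
June 2280: 30 − 24 = 6 days remain.
Then 10 full months totalling 304 days.
May 1–5, 2281: 5 days.
Residual: 315 days.
Total: 681 days.
681 mod 7 = 2, so 2 days before Thursday is Tuesday.

Tuesday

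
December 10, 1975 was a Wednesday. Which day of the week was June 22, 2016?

Day-of-year of December 10, 1975: 344.
Day-of-year of June 22, 2016: 174.
1975 has 365 days, so 365 − 344 = 21 days remain in 1975.
Full years 1976–2015: 30 common + 10 leap = 30×365 + 10×366 = 14610 days.
Total: 21 + 14610 + 174 = 14805 days.
14805 is a multiple of 7, so June 22, 2016 falls on the same weekday: Wednesday.

Wednesday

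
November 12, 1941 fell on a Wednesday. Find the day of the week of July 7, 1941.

Count forward from the earlier date (July 7, 1941) to the later (November 12, 1941):
July 1941: 31 − 7 = 24 days remain.
Then August (31), September (30), October (31): 31 + 30 + 31 = 92 days.
November 1–12, 1941: 12 days.
Total: 24 + 92 + 12 = 128 days.
128 mod 7 = 2, so 2 days before Wednesday is Monday.

Monday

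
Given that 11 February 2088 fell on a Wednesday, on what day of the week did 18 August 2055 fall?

Count forward from the earlier date (August 18, 2055) to the later (February 11, 2088):
Day-of-year of August 18, 2055: 230.
Day-of-year of February 11, 2088: 42.
2055 has 365 days, so 365 − 230 = 135 days remain in 2055.
Full years 2056–2087: 24 common + 8 leap = 24×365 + 8×366 = 11688 days.
Total: 135 + 11688 + 42 = 11865 days.
11865 is a multiple of 7, so 18 August 2055 falls on the same weekday: Wednesday.

Wednesday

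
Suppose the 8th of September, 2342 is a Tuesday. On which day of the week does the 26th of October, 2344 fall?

September 8, 2342 → September 8, 2343: 365 days.
September 8, 2343 → September 8, 2344: 366 days (2344 is a leap year).
September 2344: 30 − 8 = 22 days remain.
October 1–26, 2344: 26 days.
Residual: 48 days.
Total: 779 days.
779 mod 7 = 2, so 2 days after Tuesday is Thursday.

Thursday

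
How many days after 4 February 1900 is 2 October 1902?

970

February 4, 1900 → February 4, 1901: 365 days (1900 is not a leap year (divisible by 100 but not 400)).
February 4, 1901 → February 4, 1902: 365 days.
February 1902: 28 − 4 = 24 days remain (1902 is not a leap year, so February has 28 days).
Then March (31), April (30), May (31), June (30), July (31), August (31), September (30): 31 + 30 + 31 + 30 + 31 + 31 + 30 = 214 days.
October 1–2, 1902: 2 days.
Residual: 240 days.
Total: 970 days.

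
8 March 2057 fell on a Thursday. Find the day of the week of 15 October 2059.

March 8, 2057 → March 8, 2058: 365 days.
March 8, 2058 → March 8, 2059: 365 days.
March 2059: 31 − 8 = 23 days remain.
Then April (30), May (31), June (30), July (31), August (31), September (30): 30 + 31 + 30 + 31 + 31 + 30 = 183 days.
October 1–15, 2059: 15 days.
Residual: 221 days.
Total: 951 days.
951 mod 7 = 6, so 6 days after Thursday is Wednesday.

Wednesday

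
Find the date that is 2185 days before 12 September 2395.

18 September 2389

Count 2185 days before September 12, 2395:
Day-of-year of September 18, 2389: 261.
Day-of-year of September 12, 2395: 255.
2389 has 365 days, so 365 − 261 = 104 days remain in 2389.
Full years: 2390: 365; 2391: 365; 2392: 366; 2393: 365; 2394: 365. Sum = 1826.
Total: 104 + 1826 + 255 = 2185 days.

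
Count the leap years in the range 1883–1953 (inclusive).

Years divisible by 4: 1884, 1888, …, 1952 — 18 in all.
Of these, 1900 is divisible by 100 but not 400, so not leap.
Leap years: 18 − 1 = 17.

17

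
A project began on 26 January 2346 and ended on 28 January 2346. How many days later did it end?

Within January 2346: 28 − 26 = 2 days.

2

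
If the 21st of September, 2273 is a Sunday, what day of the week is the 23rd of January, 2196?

Saturday

Count forward from the earlier date (January 23, 2196) to the later (September 21, 2273):
Day-of-year of January 23, 2196: 23.
Day-of-year of September 21, 2273: 264.
2196 has 366 days, so 366 − 23 = 343 days remain in 2196.
Full years 2197–2272: 58 common + 18 leap = 58×365 + 18×366 = 27758 days.
Total: 343 + 27758 + 264 = 28365 days.
28365 mod 7 = 1, so 1 day before Sunday is Saturday.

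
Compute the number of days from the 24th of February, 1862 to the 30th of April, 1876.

5179

From February 24, 1862 to February 24, 1876: 14 years, of which 3 contain a Feb 29 — 11×365 + 3×366 = 5113 days.
February 1876: 29 − 24 = 5 days remain (1876 is a leap year, so February has 29 days).
Then March (31): 31 days.
April 1–30, 1876: 30 days.
Residual: 66 days.
Total: 5179 days.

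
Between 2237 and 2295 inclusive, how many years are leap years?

14

Years divisible by 4: 2240, 2244, …, 2292 — 14 in all.
No century exceptions apply. Count: 14.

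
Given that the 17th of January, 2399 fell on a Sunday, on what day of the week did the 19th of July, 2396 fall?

Friday

Count forward from the earlier date (July 19, 2396) to the later (January 17, 2399):
Day-of-year of July 19, 2396: 201.
Day-of-year of January 17, 2399: 17.
2396 has 366 days, so 366 − 201 = 165 days remain in 2396.
Full years: 2397: 365; 2398: 365. Sum = 730.
Total: 165 + 730 + 17 = 912 days.
912 mod 7 = 2, so 2 days before Sunday is Friday.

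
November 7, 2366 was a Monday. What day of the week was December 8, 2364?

Count forward from the earlier date (December 8, 2364) to the later (November 7, 2366):
December 8, 2364 → December 8, 2365: 365 days.
December 2365: 31 − 8 = 23 days remain.
Then 10 full months totalling 304 days.
November 1–7, 2366: 7 days.
Residual: 334 days.
Total: 699 days.
699 mod 7 = 6, so 6 days before Monday is Tuesday.

Tuesday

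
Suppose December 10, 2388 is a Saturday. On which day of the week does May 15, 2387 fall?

Friday

Count forward from the earlier date (May 15, 2387) to the later (December 10, 2388):
May 2387: 31 − 15 = 16 days remain.
Then 18 full months totalling 549 days.
December 1–10, 2388: 10 days.
Total: 16 + 549 + 10 = 575 days.
575 mod 7 = 1, so 1 day before Saturday is Friday.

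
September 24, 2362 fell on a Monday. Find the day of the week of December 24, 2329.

Tuesday

Count forward from the earlier date (December 24, 2329) to the later (September 24, 2362):
From December 24, 2329 to December 24, 2361: 32 years, of which 8 contain a Feb 29 — 24×365 + 8×366 = 11688 days.
December 2361: 31 − 24 = 7 days remain.
Then January (31), February 2362 (28), March (31), April (30), May (31), June (30), July (31), August (31): 31 + 28 + 31 + 30 + 31 + 30 + 31 + 31 = 243 days.
September 1–24, 2362: 24 days.
Residual: 274 days.
Total: 11962 days.
11962 mod 7 = 6, so 6 days before Monday is Tuesday.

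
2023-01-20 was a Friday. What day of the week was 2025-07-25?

Friday

Day-of-year of January 20, 2023: 20.
Day-of-year of July 25, 2025: 206.
2023 has 365 days, so 365 − 20 = 345 days remain in 2023.
Full years: 2024: 366. Sum = 366.
Total: 345 + 366 + 206 = 917 days.
917 is a multiple of 7, so 2025-07-25 falls on the same weekday: Friday.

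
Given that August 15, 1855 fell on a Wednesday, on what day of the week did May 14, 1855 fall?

Count forward from the earlier date (May 14, 1855) to the later (August 15, 1855):
May 1855: 31 − 14 = 17 days remain.
Then June (30), July (31): 30 + 31 = 61 days.
August 1–15, 1855: 15 days.
Total: 17 + 61 + 15 = 93 days.
93 mod 7 = 2, so 2 days before Wednesday is Monday.

Monday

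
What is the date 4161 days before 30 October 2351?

8 June 2340

Count 4161 days before October 30, 2351:
Day-of-year of June 8, 2340: 160.
Day-of-year of October 30, 2351: 303.
2340 has 366 days, so 366 − 160 = 206 days remain in 2340.
Full years 2341–2350: 8 common + 2 leap = 8×365 + 2×366 = 3652 days.
Total: 206 + 3652 + 303 = 4161 days.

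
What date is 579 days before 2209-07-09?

2207-12-08

Count 579 days before July 9, 2209:
December 2207: 31 − 8 = 23 days remain.
Then 18 full months totalling 547 days.
July 1–9, 2209: 9 days.
Total: 23 + 547 + 9 = 579 days.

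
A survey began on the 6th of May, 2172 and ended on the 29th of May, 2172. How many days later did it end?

Within May 2172: 29 − 6 = 23 days.

23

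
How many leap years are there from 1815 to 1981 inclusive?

41

Years divisible by 4: 1816, 1820, …, 1980 — 42 in all.
Of these, 1900 is divisible by 100 but not 400, so not leap.
Leap years: 42 − 1 = 41.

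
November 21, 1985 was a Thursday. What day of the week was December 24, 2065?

From November 21, 1985 to November 21, 2065: 80 years, of which 20 contain a Feb 29 — 60×365 + 20×366 = 29220 days.
(2000 is a leap year (divisible by 400).)
November 2065: 30 − 21 = 9 days remain.
December 1–24, 2065: 24 days.
Residual: 33 days.
Total: 29253 days.
29253 is a multiple of 7, so December 24, 2065 falls on the same weekday: Thursday.

Thursday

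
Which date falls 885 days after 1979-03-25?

1981-08-26

Count 885 days after March 25, 1979:
March 25, 1979 → March 25, 1980: 366 days (1980 is a leap year).
March 25, 1980 → March 25, 1981: 365 days.
March 1981: 31 − 25 = 6 days remain.
Then April (30), May (31), June (30), July (31): 30 + 31 + 30 + 31 = 122 days.
August 1–26, 1981: 26 days.
Residual: 154 days.
Total: 885 days.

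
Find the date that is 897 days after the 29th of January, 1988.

the 14th of July, 1990

Count 897 days after January 29, 1988:
Day-of-year of January 29, 1988: 29.
Day-of-year of July 14, 1990: 195.
1988 has 366 days, so 366 − 29 = 337 days remain in 1988.
Full years: 1989: 365. Sum = 365.
Total: 337 + 365 + 195 = 897 days.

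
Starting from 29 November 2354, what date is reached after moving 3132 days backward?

3 May 2346

Count 3132 days before November 29, 2354:
Day-of-year of May 3, 2346: 123.
Day-of-year of November 29, 2354: 333.
2346 has 365 days, so 365 − 123 = 242 days remain in 2346.
Full years 2347–2353: 5 common + 2 leap = 5×365 + 2×366 = 2557 days.
Total: 242 + 2557 + 333 = 3132 days.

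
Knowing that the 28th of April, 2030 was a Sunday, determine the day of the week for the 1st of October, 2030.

Tuesday

April 2030: 30 − 28 = 2 days remain.
Then May (31), June (30), July (31), August (31), September (30): 31 + 30 + 31 + 31 + 30 = 153 days.
October 1, 2030: 1 day.
Total: 2 + 153 + 1 = 156 days.
156 mod 7 = 2, so 2 days after Sunday is Tuesday.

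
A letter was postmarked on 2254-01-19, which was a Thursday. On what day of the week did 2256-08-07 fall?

Thursday

Day-of-year of January 19, 2254: 19.
Day-of-year of August 7, 2256: 220.
2254 has 365 days, so 365 − 19 = 346 days remain in 2254.
Full years: 2255: 365. Sum = 365.
Total: 346 + 365 + 220 = 931 days.
931 is a multiple of 7, so 2256-08-07 falls on the same weekday: Thursday.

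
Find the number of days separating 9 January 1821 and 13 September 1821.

247

January 1821: 31 − 9 = 22 days remain.
Then February 1821 (28), March (31), April (30), May (31), June (30), July (31), August (31): 28 + 31 + 30 + 31 + 30 + 31 + 31 = 212 days.
September 1–13, 1821: 13 days.
Total: 22 + 212 + 13 = 247 days.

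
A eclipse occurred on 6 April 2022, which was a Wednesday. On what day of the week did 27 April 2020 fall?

Count forward from the earlier date (April 27, 2020) to the later (April 6, 2022):
April 27, 2020 → April 27, 2021: 365 days.
April 2021: 30 − 27 = 3 days remain.
Then 11 full months totalling 335 days.
April 1–6, 2022: 6 days.
Residual: 344 days.
Total: 709 days.
709 mod 7 = 2, so 2 days before Wednesday is Monday.

Monday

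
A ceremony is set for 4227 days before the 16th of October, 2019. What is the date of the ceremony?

the 20th of March, 2008

Count 4227 days before October 16, 2019:
Day-of-year of March 20, 2008: 80.
Day-of-year of October 16, 2019: 289.
2008 has 366 days, so 366 − 80 = 286 days remain in 2008.
Full years 2009–2018: 8 common + 2 leap = 8×365 + 2×366 = 3652 days.
Total: 286 + 3652 + 289 = 4227 days.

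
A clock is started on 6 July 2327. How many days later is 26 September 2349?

8118

From July 6, 2327 to July 6, 2349: 22 years, of which 6 contain a Feb 29 — 16×365 + 6×366 = 8036 days.
July 2349: 31 − 6 = 25 days remain.
Then August (31): 31 days.
September 1–26, 2349: 26 days.
Residual: 82 days.
Total: 8118 days.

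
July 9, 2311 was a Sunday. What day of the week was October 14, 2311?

Saturday

July 2311: 31 − 9 = 22 days remain.
Then August (31), September (30): 31 + 30 = 61 days.
October 1–14, 2311: 14 days.
Total: 22 + 61 + 14 = 97 days.
97 mod 7 = 6, so 6 days after Sunday is Saturday.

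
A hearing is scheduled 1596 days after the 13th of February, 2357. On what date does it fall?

the 28th of June, 2361

Count 1596 days after February 13, 2357:
Day-of-year of February 13, 2357: 44.
Day-of-year of June 28, 2361: 179.
2357 has 365 days, so 365 − 44 = 321 days remain in 2357.
Full years: 2358: 365; 2359: 365; 2360: 366. Sum = 1096.
Total: 321 + 1096 + 179 = 1596 days.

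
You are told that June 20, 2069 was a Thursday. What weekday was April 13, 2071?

Monday

June 20, 2069 → June 20, 2070: 365 days.
June 2070: 30 − 20 = 10 days remain.
Then 9 full months totalling 274 days.
April 1–13, 2071: 13 days.
Residual: 297 days.
Total: 662 days.
662 mod 7 = 4, so 4 days after Thursday is Monday.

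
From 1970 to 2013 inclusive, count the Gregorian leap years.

11

Years divisible by 4 in [1970, 2013]: 1972, 1976, 1980, 1984, 1988, 1992, 1996, 2000, 2004, 2008, 2012.
2000 is divisible by 400, so still leap.
No century exceptions apply. Count: 11.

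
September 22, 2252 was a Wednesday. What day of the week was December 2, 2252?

September 2252: 30 − 22 = 8 days remain.
Then October (31), November (30): 31 + 30 = 61 days.
December 1–2, 2252: 2 days.
Total: 8 + 61 + 2 = 71 days.
71 mod 7 = 1, so 1 day after Wednesday is Thursday.

Thursday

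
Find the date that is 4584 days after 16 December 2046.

5 July 2059

Count 4584 days after December 16, 2046:
Day-of-year of December 16, 2046: 350.
Day-of-year of July 5, 2059: 186.
2046 has 365 days, so 365 − 350 = 15 days remain in 2046.
Full years 2047–2058: 9 common + 3 leap = 9×365 + 3×366 = 4383 days.
Total: 15 + 4383 + 186 = 4584 days.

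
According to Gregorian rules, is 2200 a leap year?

2200 is not a leap year (divisible by 100 but not 400).

No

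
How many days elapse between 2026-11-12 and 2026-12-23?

November 2026: 30 − 12 = 18 days remain.
December 1–23, 2026: 23 days.
Total: 18 + 23 = 41 days.

41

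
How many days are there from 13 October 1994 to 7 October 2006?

4377

Day-of-year of October 13, 1994: 286.
Day-of-year of October 7, 2006: 280.
1994 has 365 days, so 365 − 286 = 79 days remain in 1994.
Full years 1995–2005: 8 common + 3 leap = 8×365 + 3×366 = 4018 days.
Total: 79 + 4018 + 280 = 4377 days.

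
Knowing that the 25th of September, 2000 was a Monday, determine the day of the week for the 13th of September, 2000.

Count forward from the earlier date (September 13, 2000) to the later (September 25, 2000):
Within September 2000: 25 − 13 = 12 days.
12 mod 7 = 5, so 5 days before Monday is Wednesday.

Wednesday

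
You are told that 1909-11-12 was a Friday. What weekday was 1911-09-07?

Thursday

Day-of-year of November 12, 1909: 316.
Day-of-year of September 7, 1911: 250.
1909 has 365 days, so 365 − 316 = 49 days remain in 1909.
Full years: 1910: 365. Sum = 365.
Total: 49 + 365 + 250 = 664 days.
664 mod 7 = 6, so 6 days after Friday is Thursday.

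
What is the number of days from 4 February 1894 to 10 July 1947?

19513

Day-of-year of February 4, 1894: 35.
Day-of-year of July 10, 1947: 191.
1894 has 365 days, so 365 − 35 = 330 days remain in 1894.
Full years 1895–1946: 40 common + 12 leap = 40×365 + 12×366 = 18992 days.
Total: 330 + 18992 + 191 = 19513 days.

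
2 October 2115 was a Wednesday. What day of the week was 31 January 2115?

Thursday

Count forward from the earlier date (January 31, 2115) to the later (October 2, 2115):
January 2115: 31 − 31 = 0 days remain.
Then February 2115 (28), March (31), April (30), May (31), June (30), July (31), August (31), September (30): 28 + 31 + 30 + 31 + 30 + 31 + 31 + 30 = 242 days.
October 1–2, 2115: 2 days.
Total: 0 + 242 + 2 = 244 days.
244 mod 7 = 6, so 6 days before Wednesday is Thursday.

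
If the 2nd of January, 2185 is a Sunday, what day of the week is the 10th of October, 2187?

Wednesday

Day-of-year of January 2, 2185: 2.
Day-of-year of October 10, 2187: 283.
2185 has 365 days, so 365 − 2 = 363 days remain in 2185.
Full years: 2186: 365. Sum = 365.
Total: 363 + 365 + 283 = 1011 days.
1011 mod 7 = 3, so 3 days after Sunday is Wednesday.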